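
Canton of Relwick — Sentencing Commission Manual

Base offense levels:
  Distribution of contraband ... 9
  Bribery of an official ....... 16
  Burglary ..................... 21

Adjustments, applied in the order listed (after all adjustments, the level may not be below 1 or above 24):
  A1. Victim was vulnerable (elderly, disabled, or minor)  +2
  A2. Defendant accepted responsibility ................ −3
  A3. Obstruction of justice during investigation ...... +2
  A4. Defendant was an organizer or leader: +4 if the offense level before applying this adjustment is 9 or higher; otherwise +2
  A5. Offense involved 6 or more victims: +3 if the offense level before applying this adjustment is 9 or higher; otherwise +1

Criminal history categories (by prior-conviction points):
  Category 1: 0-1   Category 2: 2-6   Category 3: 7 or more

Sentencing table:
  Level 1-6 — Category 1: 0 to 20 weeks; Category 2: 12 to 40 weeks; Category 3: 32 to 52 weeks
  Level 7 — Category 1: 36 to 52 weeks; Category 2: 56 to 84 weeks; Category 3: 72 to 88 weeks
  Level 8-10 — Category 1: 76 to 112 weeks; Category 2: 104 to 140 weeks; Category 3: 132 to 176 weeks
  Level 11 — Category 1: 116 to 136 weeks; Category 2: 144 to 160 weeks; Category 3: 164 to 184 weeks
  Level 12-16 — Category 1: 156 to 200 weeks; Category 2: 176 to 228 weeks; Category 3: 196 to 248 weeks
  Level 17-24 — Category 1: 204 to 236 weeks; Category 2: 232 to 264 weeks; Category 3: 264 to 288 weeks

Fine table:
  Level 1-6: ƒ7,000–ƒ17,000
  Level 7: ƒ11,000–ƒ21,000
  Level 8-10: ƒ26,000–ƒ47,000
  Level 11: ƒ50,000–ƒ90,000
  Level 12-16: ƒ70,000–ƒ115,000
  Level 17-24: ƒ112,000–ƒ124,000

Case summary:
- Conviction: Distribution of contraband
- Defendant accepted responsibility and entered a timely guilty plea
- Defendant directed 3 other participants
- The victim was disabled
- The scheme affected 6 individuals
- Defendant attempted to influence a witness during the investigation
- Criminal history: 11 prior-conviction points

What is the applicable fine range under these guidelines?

ƒ112,000–ƒ124,000

Base offense level for distribution of contraband: 9.
A1 applies: 9 + 2 = 11.
A2 applies: 11 − 3 = 8.
A3 applies: 8 + 2 = 10.
A4 applies (level before this adjustment is 10 ≥ 9, so +4): 10 + 4 = 14.
A5 applies (level before this adjustment is 14 ≥ 9, so +3): 14 + 3 = 17.
Final offense level: 17.
Level 17 falls in the 17-24 band.
Fine table: Level 17-24 → ƒ112,000–ƒ124,000.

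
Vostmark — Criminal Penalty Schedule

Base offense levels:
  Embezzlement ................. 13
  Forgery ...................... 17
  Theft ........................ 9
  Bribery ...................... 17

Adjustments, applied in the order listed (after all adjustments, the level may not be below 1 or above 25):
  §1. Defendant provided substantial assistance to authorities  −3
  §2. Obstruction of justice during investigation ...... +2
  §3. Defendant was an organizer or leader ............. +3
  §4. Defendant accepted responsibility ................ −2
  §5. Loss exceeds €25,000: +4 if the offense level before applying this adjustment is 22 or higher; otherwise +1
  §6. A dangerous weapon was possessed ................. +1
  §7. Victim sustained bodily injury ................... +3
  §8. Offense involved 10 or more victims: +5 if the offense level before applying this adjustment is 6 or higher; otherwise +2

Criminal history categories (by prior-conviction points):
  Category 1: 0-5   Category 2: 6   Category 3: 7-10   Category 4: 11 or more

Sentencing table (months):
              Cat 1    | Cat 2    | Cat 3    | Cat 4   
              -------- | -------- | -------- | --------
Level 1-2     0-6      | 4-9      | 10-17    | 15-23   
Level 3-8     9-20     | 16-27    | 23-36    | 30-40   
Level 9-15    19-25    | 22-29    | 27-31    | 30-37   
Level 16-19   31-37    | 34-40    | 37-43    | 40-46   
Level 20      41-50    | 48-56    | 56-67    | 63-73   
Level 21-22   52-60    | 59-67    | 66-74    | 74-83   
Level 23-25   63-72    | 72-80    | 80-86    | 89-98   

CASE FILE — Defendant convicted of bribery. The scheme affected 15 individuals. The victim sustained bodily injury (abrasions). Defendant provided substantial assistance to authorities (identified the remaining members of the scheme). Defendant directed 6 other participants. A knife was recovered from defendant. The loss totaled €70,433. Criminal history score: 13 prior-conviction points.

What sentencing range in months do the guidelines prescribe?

Base offense level for bribery: 17.
§1 applies: 17 − 3 = 14.
§3 applies: 14 + 3 = 17.
§5 applies (level before this adjustment is 17 < 22, so +1): 17 + 1 = 18.
§6 applies: 18 + 1 = 19.
§7 applies: 19 + 3 = 22.
§8 applies (level before this adjustment is 22 ≥ 6, so +5): 22 + 5 = 27.
Level 27 exceeds the maximum of 25; capped at 25.
Final offense level: 25.
Criminal history: 13 prior points → Category 4 (11+).
Level 25 falls in the 23-25 band.
Grid: Level 23-25 × Category 4 = 89-98 months.

89-98 months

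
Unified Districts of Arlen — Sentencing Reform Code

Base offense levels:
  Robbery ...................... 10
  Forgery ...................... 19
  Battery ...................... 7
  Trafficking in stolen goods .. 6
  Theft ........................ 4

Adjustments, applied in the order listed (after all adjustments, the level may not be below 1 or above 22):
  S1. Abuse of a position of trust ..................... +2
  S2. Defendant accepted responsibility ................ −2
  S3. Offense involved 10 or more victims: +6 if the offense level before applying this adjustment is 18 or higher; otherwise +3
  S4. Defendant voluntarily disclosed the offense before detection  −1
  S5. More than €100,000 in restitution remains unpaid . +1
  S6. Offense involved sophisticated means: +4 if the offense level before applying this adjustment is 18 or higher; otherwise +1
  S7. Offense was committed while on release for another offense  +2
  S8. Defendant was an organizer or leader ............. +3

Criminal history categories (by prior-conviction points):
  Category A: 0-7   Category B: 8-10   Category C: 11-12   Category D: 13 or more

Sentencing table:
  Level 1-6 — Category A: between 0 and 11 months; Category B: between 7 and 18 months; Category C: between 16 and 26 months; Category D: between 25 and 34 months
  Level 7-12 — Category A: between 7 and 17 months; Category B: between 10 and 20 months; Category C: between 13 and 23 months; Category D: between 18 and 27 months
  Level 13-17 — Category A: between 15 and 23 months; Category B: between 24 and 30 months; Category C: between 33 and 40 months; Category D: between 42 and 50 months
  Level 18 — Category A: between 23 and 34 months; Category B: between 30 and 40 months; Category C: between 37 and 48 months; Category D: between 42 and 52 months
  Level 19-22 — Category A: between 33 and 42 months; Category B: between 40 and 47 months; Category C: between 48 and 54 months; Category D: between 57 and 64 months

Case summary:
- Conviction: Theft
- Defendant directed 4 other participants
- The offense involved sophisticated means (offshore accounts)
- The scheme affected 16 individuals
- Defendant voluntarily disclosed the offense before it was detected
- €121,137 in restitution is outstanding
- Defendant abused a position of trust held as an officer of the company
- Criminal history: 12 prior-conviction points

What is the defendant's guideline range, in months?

Base offense level for theft: 4.
S1 applies: 4 + 2 = 6.
S3 applies (level before this adjustment is 6 < 18, so +3): 6 + 3 = 9.
S4 applies: 9 − 1 = 8.
S5 applies: 8 + 1 = 9.
S6 applies (level before this adjustment is 9 < 18, so +1): 9 + 1 = 10.
S8 applies: 10 + 3 = 13.
Final offense level: 13.
Criminal history: 12 prior points → Category C (11-12).
Level 13 falls in the 13-17 band.
Grid: Level 13-17 × Category C = 33-40 months.

33-40 months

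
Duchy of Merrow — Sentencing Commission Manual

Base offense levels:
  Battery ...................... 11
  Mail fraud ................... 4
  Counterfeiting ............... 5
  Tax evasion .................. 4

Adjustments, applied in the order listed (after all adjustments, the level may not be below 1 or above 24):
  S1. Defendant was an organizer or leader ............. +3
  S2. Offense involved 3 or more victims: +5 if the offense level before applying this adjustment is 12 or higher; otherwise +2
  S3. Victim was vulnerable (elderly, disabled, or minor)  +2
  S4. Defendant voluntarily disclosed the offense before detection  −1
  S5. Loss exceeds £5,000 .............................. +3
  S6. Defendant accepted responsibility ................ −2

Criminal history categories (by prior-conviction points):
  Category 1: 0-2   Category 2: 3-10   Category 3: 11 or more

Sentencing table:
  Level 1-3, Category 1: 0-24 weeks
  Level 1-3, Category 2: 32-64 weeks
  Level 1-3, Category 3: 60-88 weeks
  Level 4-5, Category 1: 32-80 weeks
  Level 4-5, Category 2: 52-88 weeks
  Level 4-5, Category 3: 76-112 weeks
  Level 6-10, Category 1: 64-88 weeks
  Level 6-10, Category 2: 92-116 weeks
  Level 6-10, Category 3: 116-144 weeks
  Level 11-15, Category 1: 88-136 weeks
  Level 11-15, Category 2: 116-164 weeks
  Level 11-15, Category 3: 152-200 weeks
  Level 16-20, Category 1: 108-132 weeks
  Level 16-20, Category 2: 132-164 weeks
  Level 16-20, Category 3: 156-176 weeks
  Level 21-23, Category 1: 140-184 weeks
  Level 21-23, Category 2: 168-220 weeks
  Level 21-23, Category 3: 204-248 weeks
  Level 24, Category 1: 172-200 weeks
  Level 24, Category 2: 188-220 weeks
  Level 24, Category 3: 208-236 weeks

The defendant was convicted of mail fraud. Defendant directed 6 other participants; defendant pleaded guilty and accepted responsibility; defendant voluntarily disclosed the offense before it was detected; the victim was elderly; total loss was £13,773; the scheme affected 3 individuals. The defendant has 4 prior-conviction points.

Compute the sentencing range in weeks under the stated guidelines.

Base offense level for mail fraud: 4.
S1 applies: 4 + 3 = 7.
S2 applies (level before this adjustment is 7 < 12, so +2): 7 + 2 = 9.
S3 applies: 9 + 2 = 11.
S4 applies: 11 − 1 = 10.
S5 applies: 10 + 3 = 13.
S6 applies: 13 − 2 = 11.
Final offense level: 11.
Criminal history: 4 prior points → Category 2 (3-10).
Level 11 falls in the 11-15 band.
Grid: Level 11-15 × Category 2 = 116-164 weeks.

116-164 weeks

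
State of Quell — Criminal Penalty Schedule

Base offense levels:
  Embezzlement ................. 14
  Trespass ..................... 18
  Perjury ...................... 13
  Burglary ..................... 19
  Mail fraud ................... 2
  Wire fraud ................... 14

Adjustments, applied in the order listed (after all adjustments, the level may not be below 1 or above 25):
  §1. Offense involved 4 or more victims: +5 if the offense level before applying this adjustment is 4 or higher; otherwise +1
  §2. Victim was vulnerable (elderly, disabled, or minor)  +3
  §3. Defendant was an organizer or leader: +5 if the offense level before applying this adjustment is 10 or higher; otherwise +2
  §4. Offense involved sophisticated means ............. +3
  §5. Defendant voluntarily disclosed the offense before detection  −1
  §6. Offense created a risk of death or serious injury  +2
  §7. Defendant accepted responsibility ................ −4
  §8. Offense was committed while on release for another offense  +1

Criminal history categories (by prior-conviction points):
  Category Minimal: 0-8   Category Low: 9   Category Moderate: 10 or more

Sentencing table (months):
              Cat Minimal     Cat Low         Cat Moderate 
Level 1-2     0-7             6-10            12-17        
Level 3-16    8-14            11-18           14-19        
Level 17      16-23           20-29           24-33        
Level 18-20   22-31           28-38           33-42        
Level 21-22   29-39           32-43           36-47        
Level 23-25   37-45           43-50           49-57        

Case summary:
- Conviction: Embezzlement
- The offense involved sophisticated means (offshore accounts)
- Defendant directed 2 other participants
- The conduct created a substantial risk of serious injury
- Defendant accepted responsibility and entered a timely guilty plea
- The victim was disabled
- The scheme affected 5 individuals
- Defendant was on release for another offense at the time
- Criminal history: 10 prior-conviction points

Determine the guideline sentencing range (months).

49-57 months

Base offense level for embezzlement: 14.
§1 applies (level before this adjustment is 14 ≥ 4, so +5): 14 + 5 = 19.
§2 applies: 19 + 3 = 22.
§3 applies (level before this adjustment is 22 ≥ 10, so +5): 22 + 5 = 27.
§4 applies: 27 + 3 = 30.
§5 does not apply.
§6 applies: 30 + 2 = 32.
§7 applies: 32 − 4 = 28.
§8 applies: 28 + 1 = 29.
Level 29 exceeds the maximum of 25; capped at 25.
Final offense level: 25.
Criminal history: 10 prior points → Category Moderate (10+).
Level 25 falls in the 23-25 band.
Grid: Level 23-25 × Category Moderate = 49-57 months.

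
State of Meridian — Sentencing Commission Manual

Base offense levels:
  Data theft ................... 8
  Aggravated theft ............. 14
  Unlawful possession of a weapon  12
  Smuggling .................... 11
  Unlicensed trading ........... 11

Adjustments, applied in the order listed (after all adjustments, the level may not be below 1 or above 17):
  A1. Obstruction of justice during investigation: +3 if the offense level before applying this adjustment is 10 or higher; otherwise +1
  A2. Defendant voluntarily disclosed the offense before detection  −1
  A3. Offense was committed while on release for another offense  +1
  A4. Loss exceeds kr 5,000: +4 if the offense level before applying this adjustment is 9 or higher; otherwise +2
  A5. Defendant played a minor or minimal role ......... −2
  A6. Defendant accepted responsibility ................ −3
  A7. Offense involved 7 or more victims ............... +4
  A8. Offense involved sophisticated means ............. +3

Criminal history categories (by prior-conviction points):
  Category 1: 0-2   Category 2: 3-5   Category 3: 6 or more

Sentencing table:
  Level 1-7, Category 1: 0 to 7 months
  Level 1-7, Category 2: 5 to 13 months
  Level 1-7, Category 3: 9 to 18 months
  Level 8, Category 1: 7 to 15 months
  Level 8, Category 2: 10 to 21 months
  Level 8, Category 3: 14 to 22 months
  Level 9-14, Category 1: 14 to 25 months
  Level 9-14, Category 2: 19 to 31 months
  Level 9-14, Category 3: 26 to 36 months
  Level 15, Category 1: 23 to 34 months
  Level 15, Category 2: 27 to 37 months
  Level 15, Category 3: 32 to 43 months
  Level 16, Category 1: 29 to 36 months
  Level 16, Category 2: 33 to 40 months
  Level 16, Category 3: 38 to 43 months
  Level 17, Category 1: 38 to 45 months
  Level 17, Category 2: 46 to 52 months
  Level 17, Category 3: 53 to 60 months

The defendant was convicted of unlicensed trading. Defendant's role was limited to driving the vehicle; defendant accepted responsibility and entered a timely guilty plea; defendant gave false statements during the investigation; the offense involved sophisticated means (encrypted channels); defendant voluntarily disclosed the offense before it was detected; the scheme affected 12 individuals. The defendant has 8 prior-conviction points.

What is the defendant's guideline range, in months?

Base offense level for unlicensed trading: 11.
A1 applies (level before this adjustment is 11 ≥ 10, so +3): 11 + 3 = 14.
A2 applies: 14 − 1 = 13.
A5 applies: 13 − 2 = 11.
A6 applies: 11 − 3 = 8.
A7 applies: 8 + 4 = 12.
A8 applies: 12 + 3 = 15.
Final offense level: 15.
Criminal history: 8 prior points → Category 3 (6+).
Level 15 falls in the 15 band.
Grid: Level 15 × Category 3 = 32-43 months.

32-43 months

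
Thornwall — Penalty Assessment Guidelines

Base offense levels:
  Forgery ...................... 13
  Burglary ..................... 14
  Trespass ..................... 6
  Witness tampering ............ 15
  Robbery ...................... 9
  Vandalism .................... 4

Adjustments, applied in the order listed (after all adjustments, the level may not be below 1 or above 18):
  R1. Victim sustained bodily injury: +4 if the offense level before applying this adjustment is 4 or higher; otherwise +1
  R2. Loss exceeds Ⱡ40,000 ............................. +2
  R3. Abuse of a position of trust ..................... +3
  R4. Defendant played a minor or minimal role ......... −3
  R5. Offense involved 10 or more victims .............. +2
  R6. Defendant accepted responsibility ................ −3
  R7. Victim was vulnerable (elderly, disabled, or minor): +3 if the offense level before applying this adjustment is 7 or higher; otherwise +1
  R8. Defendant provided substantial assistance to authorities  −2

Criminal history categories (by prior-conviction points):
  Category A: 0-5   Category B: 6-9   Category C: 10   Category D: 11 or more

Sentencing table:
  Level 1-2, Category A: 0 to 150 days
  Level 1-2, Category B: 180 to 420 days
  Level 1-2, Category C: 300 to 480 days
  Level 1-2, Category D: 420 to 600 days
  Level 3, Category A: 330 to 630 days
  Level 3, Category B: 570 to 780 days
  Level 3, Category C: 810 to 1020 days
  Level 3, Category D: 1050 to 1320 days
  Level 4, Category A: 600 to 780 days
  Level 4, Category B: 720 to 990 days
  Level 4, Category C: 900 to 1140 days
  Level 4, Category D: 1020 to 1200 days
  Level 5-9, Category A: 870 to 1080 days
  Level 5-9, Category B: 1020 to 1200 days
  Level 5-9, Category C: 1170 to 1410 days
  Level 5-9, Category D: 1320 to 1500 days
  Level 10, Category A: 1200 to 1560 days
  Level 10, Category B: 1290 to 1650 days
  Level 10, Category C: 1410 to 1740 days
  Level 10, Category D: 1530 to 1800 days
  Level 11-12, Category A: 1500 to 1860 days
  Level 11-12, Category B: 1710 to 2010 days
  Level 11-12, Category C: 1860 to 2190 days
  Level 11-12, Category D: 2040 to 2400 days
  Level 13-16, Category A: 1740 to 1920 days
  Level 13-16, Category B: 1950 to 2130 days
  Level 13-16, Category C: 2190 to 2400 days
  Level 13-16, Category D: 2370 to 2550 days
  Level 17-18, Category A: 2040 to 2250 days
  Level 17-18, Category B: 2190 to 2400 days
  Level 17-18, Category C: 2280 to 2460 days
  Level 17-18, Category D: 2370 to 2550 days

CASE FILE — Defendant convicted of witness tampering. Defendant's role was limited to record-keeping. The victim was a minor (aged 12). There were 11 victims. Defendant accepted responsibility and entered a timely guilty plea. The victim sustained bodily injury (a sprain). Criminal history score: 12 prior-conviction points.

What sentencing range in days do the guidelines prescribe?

Base offense level for witness tampering: 15.
R1 applies (level before this adjustment is 15 ≥ 4, so +4): 15 + 4 = 19.
R3 does not apply.
R4 applies: 19 − 3 = 16.
R5 applies: 16 + 2 = 18.
R6 applies: 18 − 3 = 15.
R7 applies (level before this adjustment is 15 ≥ 7, so +3): 15 + 3 = 18.
R8 does not apply.
Final offense level: 18.
Criminal history: 12 prior points → Category D (11+).
Level 18 falls in the 17-18 band.
Grid: Level 17-18 × Category D = 2370-2550 days.

2370-2550 days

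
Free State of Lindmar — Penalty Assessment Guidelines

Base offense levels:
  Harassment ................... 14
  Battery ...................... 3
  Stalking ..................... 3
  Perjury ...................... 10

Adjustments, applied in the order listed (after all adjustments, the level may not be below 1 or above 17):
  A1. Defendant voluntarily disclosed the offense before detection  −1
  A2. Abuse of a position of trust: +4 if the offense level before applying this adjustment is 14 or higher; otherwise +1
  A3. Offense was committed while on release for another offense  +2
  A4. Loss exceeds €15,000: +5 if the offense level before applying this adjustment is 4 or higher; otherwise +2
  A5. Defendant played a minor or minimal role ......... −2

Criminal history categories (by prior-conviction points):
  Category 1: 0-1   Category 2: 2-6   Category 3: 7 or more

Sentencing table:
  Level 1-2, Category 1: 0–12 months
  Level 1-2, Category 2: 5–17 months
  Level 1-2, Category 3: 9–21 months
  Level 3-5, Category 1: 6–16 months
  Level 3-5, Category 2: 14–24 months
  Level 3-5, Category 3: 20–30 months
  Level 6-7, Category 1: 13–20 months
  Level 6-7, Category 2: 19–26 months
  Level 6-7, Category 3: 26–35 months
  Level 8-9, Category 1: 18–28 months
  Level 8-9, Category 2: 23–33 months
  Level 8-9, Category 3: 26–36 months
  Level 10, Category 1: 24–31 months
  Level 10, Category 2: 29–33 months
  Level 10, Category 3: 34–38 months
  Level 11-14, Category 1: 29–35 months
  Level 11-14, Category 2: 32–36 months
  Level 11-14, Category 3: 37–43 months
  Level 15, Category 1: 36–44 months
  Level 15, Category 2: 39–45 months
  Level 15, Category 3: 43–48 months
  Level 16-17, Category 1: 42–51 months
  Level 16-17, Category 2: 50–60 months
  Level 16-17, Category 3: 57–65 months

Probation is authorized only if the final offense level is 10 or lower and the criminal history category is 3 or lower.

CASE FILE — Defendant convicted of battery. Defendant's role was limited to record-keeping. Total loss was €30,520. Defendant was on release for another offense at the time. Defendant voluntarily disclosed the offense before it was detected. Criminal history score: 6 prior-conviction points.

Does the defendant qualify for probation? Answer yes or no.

Base offense level for battery: 3.
A1 applies: 3 − 1 = 2.
A2 does not apply.
A3 applies: 2 + 2 = 4.
A4 applies (level before this adjustment is 4 ≥ 4, so +5): 4 + 5 = 9.
A5 applies: 9 − 2 = 7.
Final offense level: 7.
Criminal history: 6 prior points → Category 2 (2-6).
Level 7 falls in the 6-7 band.
Grid: Level 6-7 × Category 2 = 19-26 months.
Probation check: level 7 ≤ 10 and category 2 ≤ 3 → eligible.

Yes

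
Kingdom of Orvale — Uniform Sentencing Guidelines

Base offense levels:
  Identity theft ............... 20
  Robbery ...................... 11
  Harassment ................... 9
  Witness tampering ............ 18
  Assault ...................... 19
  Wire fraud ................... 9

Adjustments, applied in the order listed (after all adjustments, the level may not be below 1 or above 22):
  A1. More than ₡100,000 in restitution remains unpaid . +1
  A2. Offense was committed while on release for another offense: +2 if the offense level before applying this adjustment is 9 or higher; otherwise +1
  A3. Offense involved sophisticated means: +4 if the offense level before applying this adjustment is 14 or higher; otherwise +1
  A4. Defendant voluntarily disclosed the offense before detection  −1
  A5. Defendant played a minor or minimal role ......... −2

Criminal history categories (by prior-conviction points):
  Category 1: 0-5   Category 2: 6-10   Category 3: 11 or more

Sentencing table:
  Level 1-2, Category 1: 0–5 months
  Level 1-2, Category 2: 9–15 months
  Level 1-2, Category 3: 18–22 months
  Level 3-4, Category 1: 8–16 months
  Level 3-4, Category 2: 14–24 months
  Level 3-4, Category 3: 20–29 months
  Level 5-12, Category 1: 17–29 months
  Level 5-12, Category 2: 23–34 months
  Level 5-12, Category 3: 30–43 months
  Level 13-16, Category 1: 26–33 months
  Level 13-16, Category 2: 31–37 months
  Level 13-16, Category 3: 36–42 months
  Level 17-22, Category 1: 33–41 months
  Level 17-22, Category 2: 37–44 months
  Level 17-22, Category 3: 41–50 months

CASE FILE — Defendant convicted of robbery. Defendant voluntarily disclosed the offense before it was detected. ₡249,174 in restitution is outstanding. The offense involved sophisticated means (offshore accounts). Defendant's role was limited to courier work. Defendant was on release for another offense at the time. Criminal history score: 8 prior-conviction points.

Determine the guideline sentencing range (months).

Base offense level for robbery: 11.
A1 applies: 11 + 1 = 12.
A2 applies (level before this adjustment is 12 ≥ 9, so +2): 12 + 2 = 14.
A3 applies (level before this adjustment is 14 ≥ 14, so +4): 14 + 4 = 18.
A4 applies: 18 − 1 = 17.
A5 applies: 17 − 2 = 15.
Final offense level: 15.
Criminal history: 8 prior points → Category 2 (6-10).
Level 15 falls in the 13-16 band.
Grid: Level 13-16 × Category 2 = 31-37 months.

31-37 months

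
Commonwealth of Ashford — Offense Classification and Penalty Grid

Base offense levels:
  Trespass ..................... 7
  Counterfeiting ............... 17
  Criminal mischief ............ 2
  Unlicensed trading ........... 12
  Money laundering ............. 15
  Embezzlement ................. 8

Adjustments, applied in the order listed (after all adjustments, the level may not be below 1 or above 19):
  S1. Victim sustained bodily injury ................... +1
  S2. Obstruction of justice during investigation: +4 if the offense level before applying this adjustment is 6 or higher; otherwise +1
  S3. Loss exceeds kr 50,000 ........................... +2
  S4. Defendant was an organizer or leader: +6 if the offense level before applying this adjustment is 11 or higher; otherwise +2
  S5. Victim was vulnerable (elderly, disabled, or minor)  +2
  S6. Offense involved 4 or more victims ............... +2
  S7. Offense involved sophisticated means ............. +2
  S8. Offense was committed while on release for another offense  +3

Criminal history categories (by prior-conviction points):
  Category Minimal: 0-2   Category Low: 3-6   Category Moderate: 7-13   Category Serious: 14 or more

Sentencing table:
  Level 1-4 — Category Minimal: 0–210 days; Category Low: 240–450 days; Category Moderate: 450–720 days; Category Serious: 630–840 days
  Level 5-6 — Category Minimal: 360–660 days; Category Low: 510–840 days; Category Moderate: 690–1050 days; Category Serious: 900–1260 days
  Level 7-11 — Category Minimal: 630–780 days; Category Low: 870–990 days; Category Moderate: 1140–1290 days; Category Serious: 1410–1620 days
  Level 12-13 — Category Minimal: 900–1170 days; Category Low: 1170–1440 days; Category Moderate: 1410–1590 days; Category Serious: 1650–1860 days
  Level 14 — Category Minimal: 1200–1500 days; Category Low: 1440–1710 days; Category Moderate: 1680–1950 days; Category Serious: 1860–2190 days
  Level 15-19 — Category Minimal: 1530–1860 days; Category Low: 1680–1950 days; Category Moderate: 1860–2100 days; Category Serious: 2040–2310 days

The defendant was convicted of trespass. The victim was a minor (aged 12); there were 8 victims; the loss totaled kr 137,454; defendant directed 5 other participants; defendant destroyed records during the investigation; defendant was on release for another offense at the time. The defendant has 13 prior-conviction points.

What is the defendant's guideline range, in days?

Base offense level for trespass: 7.
S2 applies (level before this adjustment is 7 ≥ 6, so +4): 7 + 4 = 11.
S3 applies: 11 + 2 = 13.
S4 applies (level before this adjustment is 13 ≥ 11, so +6): 13 + 6 = 19.
S5 applies: 19 + 2 = 21.
S6 applies: 21 + 2 = 23.
S7 does not apply.
S8 applies: 23 + 3 = 26.
Level 26 exceeds the maximum of 19; capped at 19.
Final offense level: 19.
Criminal history: 13 prior points → Category Moderate (7-13).
Level 19 falls in the 15-19 band.
Grid: Level 15-19 × Category Moderate = 1860-2100 days.

1860-2100 days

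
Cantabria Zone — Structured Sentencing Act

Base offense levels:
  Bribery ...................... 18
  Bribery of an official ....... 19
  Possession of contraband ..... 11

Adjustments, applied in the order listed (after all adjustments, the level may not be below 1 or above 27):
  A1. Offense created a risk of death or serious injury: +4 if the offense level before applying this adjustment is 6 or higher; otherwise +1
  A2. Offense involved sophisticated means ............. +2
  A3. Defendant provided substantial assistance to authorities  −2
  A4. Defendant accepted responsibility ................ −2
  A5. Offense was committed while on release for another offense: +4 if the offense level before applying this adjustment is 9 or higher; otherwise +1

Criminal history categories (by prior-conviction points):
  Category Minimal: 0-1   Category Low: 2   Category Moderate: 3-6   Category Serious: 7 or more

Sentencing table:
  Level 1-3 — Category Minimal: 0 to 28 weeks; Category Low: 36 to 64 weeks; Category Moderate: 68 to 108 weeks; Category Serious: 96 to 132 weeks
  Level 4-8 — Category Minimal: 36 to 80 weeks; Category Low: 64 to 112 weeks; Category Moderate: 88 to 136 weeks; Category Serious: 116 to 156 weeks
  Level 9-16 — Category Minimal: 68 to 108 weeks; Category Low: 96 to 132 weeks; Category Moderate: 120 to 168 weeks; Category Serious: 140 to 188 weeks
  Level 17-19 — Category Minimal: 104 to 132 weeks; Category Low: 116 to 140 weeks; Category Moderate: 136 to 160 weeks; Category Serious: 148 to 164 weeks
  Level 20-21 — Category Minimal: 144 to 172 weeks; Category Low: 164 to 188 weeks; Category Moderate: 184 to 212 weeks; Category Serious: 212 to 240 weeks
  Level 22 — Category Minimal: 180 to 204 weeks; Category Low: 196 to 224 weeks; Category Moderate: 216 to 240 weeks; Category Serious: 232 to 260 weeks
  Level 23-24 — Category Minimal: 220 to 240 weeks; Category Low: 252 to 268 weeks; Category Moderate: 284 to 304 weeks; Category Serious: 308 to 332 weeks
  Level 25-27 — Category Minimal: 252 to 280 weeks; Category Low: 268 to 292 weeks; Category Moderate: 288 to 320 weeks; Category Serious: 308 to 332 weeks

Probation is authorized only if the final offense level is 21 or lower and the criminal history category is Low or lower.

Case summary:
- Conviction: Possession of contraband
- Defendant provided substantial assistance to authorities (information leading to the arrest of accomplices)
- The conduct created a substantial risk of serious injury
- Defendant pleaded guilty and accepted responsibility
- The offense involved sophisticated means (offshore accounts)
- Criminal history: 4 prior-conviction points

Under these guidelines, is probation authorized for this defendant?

Base offense level for possession of contraband: 11.
A1 applies (level before this adjustment is 11 ≥ 6, so +4): 11 + 4 = 15.
A2 applies: 15 + 2 = 17.
A3 applies: 17 − 2 = 15.
A4 applies: 15 − 2 = 13.
A5 does not apply.
Final offense level: 13.
Criminal history: 4 prior points → Category Moderate (3-6).
Level 13 falls in the 9-16 band.
Grid: Level 9-16 × Category Moderate = 120-168 weeks.
Probation check: level 13 ≤ 21 and category Moderate > Low → not eligible.

No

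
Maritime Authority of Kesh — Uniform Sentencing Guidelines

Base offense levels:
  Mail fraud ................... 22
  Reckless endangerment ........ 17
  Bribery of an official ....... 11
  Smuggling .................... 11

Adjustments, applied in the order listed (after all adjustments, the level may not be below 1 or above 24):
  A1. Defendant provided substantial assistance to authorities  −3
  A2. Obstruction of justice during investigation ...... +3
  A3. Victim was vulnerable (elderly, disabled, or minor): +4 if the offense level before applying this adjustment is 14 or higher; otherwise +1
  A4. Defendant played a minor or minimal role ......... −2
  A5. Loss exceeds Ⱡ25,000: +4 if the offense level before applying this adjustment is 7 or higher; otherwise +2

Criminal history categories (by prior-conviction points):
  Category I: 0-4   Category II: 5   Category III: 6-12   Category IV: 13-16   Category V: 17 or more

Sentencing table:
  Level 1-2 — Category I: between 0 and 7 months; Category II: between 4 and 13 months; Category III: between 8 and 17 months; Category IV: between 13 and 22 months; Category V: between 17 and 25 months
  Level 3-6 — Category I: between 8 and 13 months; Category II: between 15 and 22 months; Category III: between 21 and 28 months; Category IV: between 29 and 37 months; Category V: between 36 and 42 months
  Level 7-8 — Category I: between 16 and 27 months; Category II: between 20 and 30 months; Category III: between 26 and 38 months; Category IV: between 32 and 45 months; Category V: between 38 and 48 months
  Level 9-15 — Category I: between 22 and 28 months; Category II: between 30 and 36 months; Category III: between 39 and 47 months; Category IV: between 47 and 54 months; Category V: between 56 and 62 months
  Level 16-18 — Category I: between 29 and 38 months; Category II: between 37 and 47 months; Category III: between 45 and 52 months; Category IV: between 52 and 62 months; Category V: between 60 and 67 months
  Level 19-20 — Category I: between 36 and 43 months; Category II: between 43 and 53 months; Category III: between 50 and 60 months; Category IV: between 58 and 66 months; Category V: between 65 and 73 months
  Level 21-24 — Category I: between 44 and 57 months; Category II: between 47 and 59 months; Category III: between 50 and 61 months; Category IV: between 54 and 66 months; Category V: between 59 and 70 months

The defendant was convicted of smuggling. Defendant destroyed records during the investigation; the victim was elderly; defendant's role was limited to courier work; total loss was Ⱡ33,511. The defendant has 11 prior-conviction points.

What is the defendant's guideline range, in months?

50-60 months

Base offense level for smuggling: 11.
A1 does not apply.
A2 applies: 11 + 3 = 14.
A3 applies (level before this adjustment is 14 ≥ 14, so +4): 14 + 4 = 18.
A4 applies: 18 − 2 = 16.
A5 applies (level before this adjustment is 16 ≥ 7, so +4): 16 + 4 = 20.
Final offense level: 20.
Criminal history: 11 prior points → Category III (6-12).
Level 20 falls in the 19-20 band.
Grid: Level 19-20 × Category III = 50-60 months.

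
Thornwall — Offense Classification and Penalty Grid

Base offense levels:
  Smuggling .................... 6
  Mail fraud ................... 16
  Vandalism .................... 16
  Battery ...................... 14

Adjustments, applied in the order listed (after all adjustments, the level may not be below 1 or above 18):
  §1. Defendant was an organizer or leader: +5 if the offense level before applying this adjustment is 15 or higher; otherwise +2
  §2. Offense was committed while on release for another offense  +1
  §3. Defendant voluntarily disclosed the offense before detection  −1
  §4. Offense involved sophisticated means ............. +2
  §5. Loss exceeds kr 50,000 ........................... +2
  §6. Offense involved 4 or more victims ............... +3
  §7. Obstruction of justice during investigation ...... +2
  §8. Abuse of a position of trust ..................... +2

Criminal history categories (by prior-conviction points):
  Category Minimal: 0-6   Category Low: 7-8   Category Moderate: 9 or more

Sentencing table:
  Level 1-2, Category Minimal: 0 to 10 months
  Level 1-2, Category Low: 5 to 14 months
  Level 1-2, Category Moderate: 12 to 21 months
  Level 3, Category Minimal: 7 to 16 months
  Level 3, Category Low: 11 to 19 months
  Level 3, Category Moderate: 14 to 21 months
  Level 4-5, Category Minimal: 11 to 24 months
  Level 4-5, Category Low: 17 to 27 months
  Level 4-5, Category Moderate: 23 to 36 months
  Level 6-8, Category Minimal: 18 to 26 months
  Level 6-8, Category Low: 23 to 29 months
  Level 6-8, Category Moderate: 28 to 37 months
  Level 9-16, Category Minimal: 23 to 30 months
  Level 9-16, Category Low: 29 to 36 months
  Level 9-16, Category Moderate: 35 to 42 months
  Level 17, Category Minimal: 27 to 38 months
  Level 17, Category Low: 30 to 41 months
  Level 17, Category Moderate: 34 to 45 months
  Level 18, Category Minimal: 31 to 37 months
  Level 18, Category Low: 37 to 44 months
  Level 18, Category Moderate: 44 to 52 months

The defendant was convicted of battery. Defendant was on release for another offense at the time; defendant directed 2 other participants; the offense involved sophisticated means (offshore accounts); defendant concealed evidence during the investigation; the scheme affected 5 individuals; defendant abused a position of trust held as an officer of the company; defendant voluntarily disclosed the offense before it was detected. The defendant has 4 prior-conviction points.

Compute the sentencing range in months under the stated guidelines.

Base offense level for battery: 14.
§1 applies (level before this adjustment is 14 < 15, so +2): 14 + 2 = 16.
§2 applies: 16 + 1 = 17.
§3 applies: 17 − 1 = 16.
§4 applies: 16 + 2 = 18.
§5 does not apply.
§6 applies: 18 + 3 = 21.
§7 applies: 21 + 2 = 23.
§8 applies: 23 + 2 = 25.
Level 25 exceeds the maximum of 18; capped at 18.
Final offense level: 18.
Criminal history: 4 prior points → Category Minimal (0-6).
Level 18 falls in the 18 band.
Grid: Level 18 × Category Minimal = 31-37 months.

31-37 months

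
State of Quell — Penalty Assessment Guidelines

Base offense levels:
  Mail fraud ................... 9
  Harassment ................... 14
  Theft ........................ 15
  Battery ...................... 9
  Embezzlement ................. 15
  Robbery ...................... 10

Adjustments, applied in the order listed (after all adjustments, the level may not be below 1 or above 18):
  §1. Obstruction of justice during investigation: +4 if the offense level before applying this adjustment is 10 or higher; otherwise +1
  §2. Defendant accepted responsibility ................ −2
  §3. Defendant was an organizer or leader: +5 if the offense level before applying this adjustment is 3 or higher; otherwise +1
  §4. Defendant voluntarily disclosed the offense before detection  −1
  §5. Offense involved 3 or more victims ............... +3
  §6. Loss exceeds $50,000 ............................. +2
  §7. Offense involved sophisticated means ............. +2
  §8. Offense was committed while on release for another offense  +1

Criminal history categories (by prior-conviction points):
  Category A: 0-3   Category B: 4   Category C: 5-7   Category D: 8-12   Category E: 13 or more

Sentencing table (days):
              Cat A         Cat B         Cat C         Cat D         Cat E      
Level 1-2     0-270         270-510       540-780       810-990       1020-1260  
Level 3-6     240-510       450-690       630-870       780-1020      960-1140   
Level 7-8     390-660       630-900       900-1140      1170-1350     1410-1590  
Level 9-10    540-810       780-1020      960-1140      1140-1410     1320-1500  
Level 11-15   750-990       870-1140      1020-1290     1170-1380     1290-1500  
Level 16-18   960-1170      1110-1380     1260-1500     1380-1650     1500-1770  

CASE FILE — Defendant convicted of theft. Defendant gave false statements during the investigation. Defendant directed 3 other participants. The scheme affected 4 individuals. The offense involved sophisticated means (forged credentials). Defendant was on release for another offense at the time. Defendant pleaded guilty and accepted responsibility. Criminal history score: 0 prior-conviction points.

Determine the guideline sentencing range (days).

960-1170 days

Base offense level for theft: 15.
§1 applies (level before this adjustment is 15 ≥ 10, so +4): 15 + 4 = 19.
§2 applies: 19 − 2 = 17.
§3 applies (level before this adjustment is 17 ≥ 3, so +5): 17 + 5 = 22.
§5 applies: 22 + 3 = 25.
§6 does not apply.
§7 applies: 25 + 2 = 27.
§8 applies: 27 + 1 = 28.
Level 28 exceeds the maximum of 18; capped at 18.
Final offense level: 18.
Criminal history: 0 prior points → Category A (0-3).
Level 18 falls in the 16-18 band.
Grid: Level 16-18 × Category A = 960-1170 days.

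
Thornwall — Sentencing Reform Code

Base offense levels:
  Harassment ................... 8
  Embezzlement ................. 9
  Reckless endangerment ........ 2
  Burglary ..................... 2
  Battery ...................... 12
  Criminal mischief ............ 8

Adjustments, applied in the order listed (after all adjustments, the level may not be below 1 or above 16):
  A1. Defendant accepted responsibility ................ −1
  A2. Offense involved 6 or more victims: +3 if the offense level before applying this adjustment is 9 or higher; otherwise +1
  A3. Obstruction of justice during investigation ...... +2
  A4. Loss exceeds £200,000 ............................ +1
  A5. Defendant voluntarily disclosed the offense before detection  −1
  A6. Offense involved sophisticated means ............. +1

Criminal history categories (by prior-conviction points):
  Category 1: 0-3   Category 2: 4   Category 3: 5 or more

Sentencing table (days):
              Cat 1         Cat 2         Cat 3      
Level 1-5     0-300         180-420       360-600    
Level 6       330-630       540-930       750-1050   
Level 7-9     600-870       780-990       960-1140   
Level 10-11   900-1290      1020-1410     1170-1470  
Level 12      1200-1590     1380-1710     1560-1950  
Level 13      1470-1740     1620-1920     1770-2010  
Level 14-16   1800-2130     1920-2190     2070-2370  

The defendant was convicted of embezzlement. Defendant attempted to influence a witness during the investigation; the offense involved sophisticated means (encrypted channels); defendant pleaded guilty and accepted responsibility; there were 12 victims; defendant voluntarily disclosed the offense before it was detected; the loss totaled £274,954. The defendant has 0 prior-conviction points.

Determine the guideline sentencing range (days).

Base offense level for embezzlement: 9.
A1 applies: 9 − 1 = 8.
A2 applies (level before this adjustment is 8 < 9, so +1): 8 + 1 = 9.
A3 applies: 9 + 2 = 11.
A4 applies: 11 + 1 = 12.
A5 applies: 12 − 1 = 11.
A6 applies: 11 + 1 = 12.
Final offense level: 12.
Criminal history: 0 prior points → Category 1 (0-3).
Level 12 falls in the 12 band.
Grid: Level 12 × Category 1 = 1200-1590 days.

1200-1590 days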